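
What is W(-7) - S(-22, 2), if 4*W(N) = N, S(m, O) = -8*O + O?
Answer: 49/4 ≈ 12.250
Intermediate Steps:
S(m, O) = -7*O
W(N) = N/4
W(-7) - S(-22, 2) = (1/4)*(-7) - (-7)*2 = -7/4 - 1*(-14) = -7/4 + 14 = 49/4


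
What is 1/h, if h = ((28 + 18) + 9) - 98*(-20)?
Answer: 1/2015 ≈ 0.00049628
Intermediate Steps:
h = 2015 (h = (46 + 9) + 1960 = 55 + 1960 = 2015)
1/h = 1/2015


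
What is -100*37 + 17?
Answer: -3683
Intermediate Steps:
-100*37 + 17 = -3700 + 17 = -3683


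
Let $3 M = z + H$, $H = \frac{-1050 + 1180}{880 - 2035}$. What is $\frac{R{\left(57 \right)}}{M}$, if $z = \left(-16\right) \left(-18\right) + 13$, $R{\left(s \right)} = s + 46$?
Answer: $\frac{71379}{69505} \approx 1.027$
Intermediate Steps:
$R{\left(s \right)} = 46 + s$
$H = - \frac{26}{231}$ ($H = \frac{130}{-1155} = 130 \left(- \frac{1}{1155}\right) = - \frac{26}{231} \approx -0.11255$)
$z = 301$ ($z = 288 + 13 = 301$)
$M = \frac{69505}{693}$ ($M = \frac{301 - \frac{26}{231}}{3} = \frac{1}{3} \cdot \frac{69505}{231} = \frac{69505}{693} \approx 100.3$)
$\frac{R{\left(57 \right)}}{M} = \frac{46 + 57}{\frac{69505}{693}} = 103 \cdot \frac{693}{69505} = \frac{71379}{69505}$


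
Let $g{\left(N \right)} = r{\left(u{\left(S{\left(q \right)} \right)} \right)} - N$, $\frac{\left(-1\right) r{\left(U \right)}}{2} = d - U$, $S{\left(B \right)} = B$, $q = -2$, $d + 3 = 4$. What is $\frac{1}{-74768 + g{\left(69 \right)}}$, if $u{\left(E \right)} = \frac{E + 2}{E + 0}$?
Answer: $- \frac{1}{74839} \approx -1.3362 \cdot 10^{-5}$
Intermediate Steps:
$d = 1$ ($d = -3 + 4 = 1$)
$u{\left(E \right)} = \frac{2 + E}{E}$
$r{\left(U \right)} = -2 + 2 U$ ($r{\left(U \right)} = - 2 \left(1 - U\right) = -2 + 2 U$)
$g{\left(N \right)} = -2 - N$ ($g{\left(N \right)} = \left(-2 + 2 \frac{2 - 2}{-2}\right) - N = \left(-2 + 2 \left(\left(- \frac{1}{2}\right) 0\right)\right) - N = \left(-2 + 2 \cdot 0\right) - N = \left(-2 + 0\right) - N = -2 - N$)
$\frac{1}{-74768 + g{\left(69 \right)}} = \frac{1}{-74768 - 71} = \frac{1}{-74839} = - \frac{1}{74839}$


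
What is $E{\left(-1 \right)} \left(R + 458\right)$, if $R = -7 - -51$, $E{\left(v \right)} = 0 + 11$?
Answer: $5522$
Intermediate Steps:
$E{\left(v \right)} = 11$
$R = 44$ ($R = -7 + 51 = 44$)
$E{\left(-1 \right)} \left(R + 458\right) = 11 \left(44 + 458\right) = 11 \cdot 502 = 5522$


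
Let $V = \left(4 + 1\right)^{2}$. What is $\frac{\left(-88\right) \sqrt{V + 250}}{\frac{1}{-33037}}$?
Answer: $14536280 \sqrt{11} \approx 4.8211 \cdot 10^{7}$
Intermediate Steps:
$V = 25$ ($V = 5^{2} = 25$)
$\frac{\left(-88\right) \sqrt{V + 250}}{\frac{1}{-33037}} = \frac{\left(-88\right) \sqrt{25 + 250}}{\frac{1}{-33037}} = \frac{\left(-88\right) \sqrt{275}}{- \frac{1}{33037}} = - 88 \cdot 5 \sqrt{11} \left(-33037\right) = - 440 \sqrt{11} \left(-33037\right) = 14536280 \sqrt{11}$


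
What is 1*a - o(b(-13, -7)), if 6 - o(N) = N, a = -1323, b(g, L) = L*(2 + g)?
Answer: -1252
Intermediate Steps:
o(N) = 6 - N
1*a - o(b(-13, -7)) = 1*(-1323) - (6 - (-7)*(2 - 13)) = -1323 - (6 - (-7)*(-11)) = -1323 - (6 - 1*77) = -1323 - (6 - 77) = -1323 - 1*(-71) = -1323 + 71 = -1252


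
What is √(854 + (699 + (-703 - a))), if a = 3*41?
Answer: √727 ≈ 26.963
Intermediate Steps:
a = 123
√(854 + (699 + (-703 - a))) = √(854 + (699 + (-703 - 1*123))) = √(854 + (699 + (-703 - 123))) = √(854 + (699 - 826)) = √(854 - 127) = √727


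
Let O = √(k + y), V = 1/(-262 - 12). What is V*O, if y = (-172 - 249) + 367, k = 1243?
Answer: -√1189/274 ≈ -0.12585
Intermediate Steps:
y = -54 (y = -421 + 367 = -54)
V = -1/274 (V = 1/(-274) = -1/274 ≈ -0.0036496)
O = √1189 (O = √(1243 - 54) = √1189 ≈ 34.482)
V*O = -√1189/274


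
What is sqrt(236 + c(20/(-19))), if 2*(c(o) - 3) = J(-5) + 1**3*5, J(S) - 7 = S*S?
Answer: sqrt(1030)/2 ≈ 16.047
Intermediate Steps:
J(S) = 7 + S**2 (J(S) = 7 + S*S = 7 + S**2)
c(o) = 43/2 (c(o) = 3 + ((7 + (-5)**2) + 1**3*5)/2 = 3 + ((7 + 25) + 1*5)/2 = 3 + (32 + 5)/2 = 3 + (1/2)*37 = 3 + 37/2 = 43/2)
sqrt(236 + c(20/(-19))) = sqrt(236 + 43/2) = sqrt(515/2) = sqrt(1030)/2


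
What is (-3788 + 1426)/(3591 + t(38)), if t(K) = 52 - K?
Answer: -2362/3605 ≈ -0.65520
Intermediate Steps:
(-3788 + 1426)/(3591 + t(38)) = (-3788 + 1426)/(3591 + (52 - 1*38)) = -2362/(3591 + (52 - 38)) = -2362/(3591 + 14) = -2362/3605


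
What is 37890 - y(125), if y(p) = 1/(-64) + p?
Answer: 2416961/64 ≈ 37765.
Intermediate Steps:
y(p) = -1/64 + p
37890 - y(125) = 37890 - (-1/64 + 125) = 37890 - 1*7999/64 = 37890 - 7999/64 = 2416961/64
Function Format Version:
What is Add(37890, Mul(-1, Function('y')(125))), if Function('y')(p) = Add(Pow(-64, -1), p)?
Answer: Rational(2416961, 64) ≈ 37765.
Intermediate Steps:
Function('y')(p) = Add(Rational(-1, 64), p)
Add(37890, Mul(-1, Function('y')(125))) = Add(37890, Mul(-1, Add(Rational(-1, 64), 125))) = Add(37890, Mul(-1, Rational(7999, 64))) = Add(37890, Rational(-7999, 64)) = Rational(2416961, 64)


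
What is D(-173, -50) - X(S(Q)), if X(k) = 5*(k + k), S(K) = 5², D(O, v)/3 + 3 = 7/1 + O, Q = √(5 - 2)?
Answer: -757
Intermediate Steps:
Q = √3 ≈ 1.7320
D(O, v) = 12 + 3*O (D(O, v) = -9 + 3*(7/1 + O) = -9 + 3*(7*1 + O) = -9 + 3*(7 + O) = -9 + (21 + 3*O) = 12 + 3*O)
S(K) = 25
X(k) = 10*k (X(k) = 5*(2*k) = 10*k)
D(-173, -50) - X(S(Q)) = (12 + 3*(-173)) - 10*25 = (12 - 519) - 1*250 = -507 - 250 = -757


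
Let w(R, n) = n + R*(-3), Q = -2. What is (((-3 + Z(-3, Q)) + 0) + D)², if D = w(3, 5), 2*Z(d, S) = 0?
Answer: 49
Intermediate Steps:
Z(d, S) = 0 (Z(d, S) = (½)*0 = 0)
w(R, n) = n - 3*R
D = -4 (D = 5 - 3*3 = 5 - 9 = -4)
(((-3 + Z(-3, Q)) + 0) + D)² = (((-3 + 0) + 0) - 4)² = ((-3 + 0) - 4)² = (-3 - 4)² = (-7)² = 49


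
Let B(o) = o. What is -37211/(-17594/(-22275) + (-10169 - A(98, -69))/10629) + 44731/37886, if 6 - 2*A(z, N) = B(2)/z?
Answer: 3634511819520680143/16325901534158 ≈ 2.2262e+5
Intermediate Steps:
A(z, N) = 3 - 1/z
-37211/(-17594/(-22275) + (-10169 - A(98, -69))/10629) + 44731/37886 = -37211/(-17594/(-22275) + (-10169 - (3 - 1/98))/10629) + 44731/37886 = -37211/(-17594*(-1/22275) + (-10169 - (3 - 1*1/98))*(1/10629)) + 44731*(1/37886) = -37211/(17594/22275 + (-10169 - (3 - 1/98))*(1/10629)) + 44731/37886 = -37211/(17594/22275 + (-10169 - 1*293/98)*(1/10629)) + 44731/37886 = -37211/(17594/22275 + (-10169 - 293/98)*(1/10629)) + 44731/37886 = -37211/(17594/22275 - 996855/98*1/10629) + 44731/37886 = -37211/(17594/22275 - 332285/347214) + 44731/37886 = -37211/(-430921753/2578063950) + 44731/37886 = -37211*(-2578063950/430921753) + 44731/37886 = 95932337643450/430921753 + 44731/37886 = 3634511819520680143/16325901534158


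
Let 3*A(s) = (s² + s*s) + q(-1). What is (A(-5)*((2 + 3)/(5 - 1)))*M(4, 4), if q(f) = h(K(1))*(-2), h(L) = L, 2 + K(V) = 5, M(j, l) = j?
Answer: 220/3 ≈ 73.333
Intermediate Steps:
K(V) = 3 (K(V) = -2 + 5 = 3)
q(f) = -6 (q(f) = 3*(-2) = -6)
A(s) = -2 + 2*s²/3 (A(s) = ((s² + s*s) - 6)/3 = ((s² + s²) - 6)/3 = (2*s² - 6)/3 = (-6 + 2*s²)/3 = -2 + 2*s²/3)
(A(-5)*((2 + 3)/(5 - 1)))*M(4, 4) = ((-2 + (⅔)*(-5)²)*((2 + 3)/(5 - 1)))*4 = ((-2 + (⅔)*25)*(5/4))*4 = ((-2 + 50/3)*(5*(¼)))*4 = ((44/3)*(5/4))*4 = (55/3)*4 = 220/3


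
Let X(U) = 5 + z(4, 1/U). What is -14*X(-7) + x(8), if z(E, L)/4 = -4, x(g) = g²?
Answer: 218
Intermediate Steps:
z(E, L) = -16 (z(E, L) = 4*(-4) = -16)
X(U) = -11 (X(U) = 5 - 16 = -11)
-14*X(-7) + x(8) = -14*(-11) + 8² = 154 + 64 = 218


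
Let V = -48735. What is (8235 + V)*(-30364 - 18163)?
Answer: 1965343500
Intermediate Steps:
(8235 + V)*(-30364 - 18163) = (8235 - 48735)*(-30364 - 18163) = -40500*(-48527) = 1965343500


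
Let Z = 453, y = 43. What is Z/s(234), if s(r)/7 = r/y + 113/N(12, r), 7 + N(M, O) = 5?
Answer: -38958/30737 ≈ -1.2675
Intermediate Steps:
N(M, O) = -2 (N(M, O) = -7 + 5 = -2)
s(r) = -791/2 + 7*r/43 (s(r) = 7*(r/43 + 113/(-2)) = 7*(r*(1/43) + 113*(-1/2)) = 7*(r/43 - 113/2) = 7*(-113/2 + r/43) = -791/2 + 7*r/43)
Z/s(234) = 453/(-791/2 + (7/43)*234) = 453/(-791/2 + 1638/43) = 453/(-30737/86) = 453*(-86/30737) = -38958/30737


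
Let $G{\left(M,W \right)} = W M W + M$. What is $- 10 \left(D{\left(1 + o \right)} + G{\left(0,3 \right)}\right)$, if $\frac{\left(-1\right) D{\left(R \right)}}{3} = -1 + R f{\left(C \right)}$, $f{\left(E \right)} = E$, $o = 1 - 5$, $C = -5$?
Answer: $420$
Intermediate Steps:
$G{\left(M,W \right)} = M + M W^{2}$ ($G{\left(M,W \right)} = M W W + M = M W^{2} + M = M + M W^{2}$)
$o = -4$
$D{\left(R \right)} = 3 + 15 R$ ($D{\left(R \right)} = - 3 \left(-1 + R \left(-5\right)\right) = - 3 \left(-1 - 5 R\right) = 3 + 15 R$)
$- 10 \left(D{\left(1 + o \right)} + G{\left(0,3 \right)}\right) = - 10 \left(\left(3 + 15 \left(1 - 4\right)\right) + 0 \left(1 + 3^{2}\right)\right) = - 10 \left(\left(3 + 15 \left(-3\right)\right) + 0 \left(1 + 9\right)\right) = - 10 \left(\left(3 - 45\right) + 0 \cdot 10\right) = - 10 \left(-42 + 0\right) = \left(-10\right) \left(-42\right) = 420$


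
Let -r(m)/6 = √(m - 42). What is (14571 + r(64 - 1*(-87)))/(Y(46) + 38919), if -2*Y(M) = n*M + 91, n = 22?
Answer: 29142/76735 - 12*√109/76735 ≈ 0.37814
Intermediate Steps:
Y(M) = -91/2 - 11*M (Y(M) = -(22*M + 91)/2 = -(91 + 22*M)/2 = -91/2 - 11*M)
r(m) = -6*√(-42 + m) (r(m) = -6*√(m - 42) = -6*√(-42 + m))
(14571 + r(64 - 1*(-87)))/(Y(46) + 38919) = (14571 - 6*√(-42 + (64 - 1*(-87))))/((-91/2 - 11*46) + 38919) = (14571 - 6*√(-42 + (64 + 87)))/((-91/2 - 506) + 38919) = (14571 - 6*√(-42 + 151))/(-1103/2 + 38919) = (14571 - 6*√109)/(76735/2) = (14571 - 6*√109)*(2/76735) = 29142/76735 - 12*√109/76735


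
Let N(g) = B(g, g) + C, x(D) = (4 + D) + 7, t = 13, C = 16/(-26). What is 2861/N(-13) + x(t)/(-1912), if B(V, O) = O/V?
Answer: 8889112/1195 ≈ 7438.6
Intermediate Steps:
C = -8/13 (C = 16*(-1/26) = -8/13 ≈ -0.61539)
x(D) = 11 + D
N(g) = 5/13 (N(g) = g/g - 8/13 = 1 - 8/13 = 5/13)
2861/N(-13) + x(t)/(-1912) = 2861/(5/13) + (11 + 13)/(-1912) = 2861*(13/5) + 24*(-1/1912) = 37193/5 - 3/239 = 8889112/1195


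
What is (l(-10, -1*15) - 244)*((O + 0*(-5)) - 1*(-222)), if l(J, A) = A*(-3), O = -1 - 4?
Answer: -43183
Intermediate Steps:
O = -5
l(J, A) = -3*A
(l(-10, -1*15) - 244)*((O + 0*(-5)) - 1*(-222)) = (-(-3)*15 - 244)*((-5 + 0*(-5)) - 1*(-222)) = (-3*(-15) - 244)*((-5 + 0) + 222) = (45 - 244)*(-5 + 222) = -199*217 = -43183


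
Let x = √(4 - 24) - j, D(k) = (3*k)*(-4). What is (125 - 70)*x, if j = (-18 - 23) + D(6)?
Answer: 6215 + 110*I*√5 ≈ 6215.0 + 245.97*I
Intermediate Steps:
D(k) = -12*k
j = -113 (j = (-18 - 23) - 12*6 = -41 - 72 = -113)
x = 113 + 2*I*√5 (x = √(4 - 24) - 1*(-113) = √(-20) + 113 = 2*I*√5 + 113 = 113 + 2*I*√5 ≈ 113.0 + 4.4721*I)
(125 - 70)*x = (125 - 70)*(113 + 2*I*√5) = 55*(113 + 2*I*√5) = 6215 + 110*I*√5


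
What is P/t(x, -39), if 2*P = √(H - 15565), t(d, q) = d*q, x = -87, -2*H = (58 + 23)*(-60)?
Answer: I*√13135/6786 ≈ 0.016889*I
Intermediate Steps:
H = 2430 (H = -(58 + 23)*(-60)/2 = -81*(-60)/2 = -½*(-4860) = 2430)
P = I*√13135/2 (P = √(2430 - 15565)/2 = √(-13135)/2 = (I*√13135)/2 = I*√13135/2 ≈ 57.304*I)
P/t(x, -39) = (I*√13135/2)/((-87*(-39))) = (I*√13135/2)/3393 = (I*√13135/2)*(1/3393) = I*√13135/6786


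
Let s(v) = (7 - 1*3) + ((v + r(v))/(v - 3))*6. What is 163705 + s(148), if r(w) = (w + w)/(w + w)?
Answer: 23738699/145 ≈ 1.6372e+5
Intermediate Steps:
r(w) = 1 (r(w) = (2*w)/((2*w)) = (2*w)*(1/(2*w)) = 1)
s(v) = 4 + 6*(1 + v)/(-3 + v) (s(v) = (7 - 1*3) + ((v + 1)/(v - 3))*6 = (7 - 3) + ((1 + v)/(-3 + v))*6 = 4 + ((1 + v)/(-3 + v))*6 = 4 + 6*(1 + v)/(-3 + v))
163705 + s(148) = 163705 + 2*(-3 + 5*148)/(-3 + 148) = 163705 + 2*(-3 + 740)/145 = 163705 + 2*(1/145)*737 = 163705 + 1474/145 = 23738699/145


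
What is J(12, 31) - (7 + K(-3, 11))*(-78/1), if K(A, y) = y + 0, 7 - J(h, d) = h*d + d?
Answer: 1008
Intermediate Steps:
J(h, d) = 7 - d - d*h (J(h, d) = 7 - (h*d + d) = 7 - (d*h + d) = 7 - (d + d*h) = 7 + (-d - d*h) = 7 - d - d*h)
K(A, y) = y
J(12, 31) - (7 + K(-3, 11))*(-78/1) = (7 - 1*31 - 1*31*12) - (7 + 11)*(-78/1) = (7 - 31 - 372) - 18*(-78*1) = -396 - 18*(-78) = -396 - 1*(-1404) = -396 + 1404 = 1008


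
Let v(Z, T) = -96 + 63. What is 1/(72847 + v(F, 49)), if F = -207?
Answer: 1/72814 ≈ 1.3734e-5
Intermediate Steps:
v(Z, T) = -33
1/(72847 + v(F, 49)) = 1/(72847 - 33) = 1/72814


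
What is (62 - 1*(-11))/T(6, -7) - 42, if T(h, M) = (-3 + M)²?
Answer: -4127/100 ≈ -41.270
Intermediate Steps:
(62 - 1*(-11))/T(6, -7) - 42 = (62 - 1*(-11))/((-3 - 7)²) - 42 = (62 + 11)/((-10)²) - 42 = 73/100 - 42 = -4127/100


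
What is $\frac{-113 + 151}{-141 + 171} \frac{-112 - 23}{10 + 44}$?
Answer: $- \frac{19}{6} \approx -3.1667$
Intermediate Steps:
$\frac{-113 + 151}{-141 + 171} \frac{-112 - 23}{10 + 44} = \frac{38}{30} \left(- \frac{135}{54}\right) = 38 \cdot \frac{1}{30} \left(\left(-135\right) \frac{1}{54}\right) = \frac{19}{15} \left(- \frac{5}{2}\right) = - \frac{19}{6}$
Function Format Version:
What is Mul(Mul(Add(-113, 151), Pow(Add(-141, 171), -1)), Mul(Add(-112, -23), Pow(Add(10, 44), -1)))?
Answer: Rational(-19, 6) ≈ -3.1667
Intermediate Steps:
Mul(Mul(Add(-113, 151), Pow(Add(-141, 171), -1)), Mul(Add(-112, -23), Pow(Add(10, 44), -1))) = Mul(Mul(38, Pow(30, -1)), Mul(-135, Pow(54, -1))) = Mul(Mul(38, Rational(1, 30)), Mul(-135, Rational(1, 54))) = Mul(Rational(19, 15), Rational(-5, 2)) = Rational(-19, 6)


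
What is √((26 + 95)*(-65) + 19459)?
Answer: √11594 ≈ 107.68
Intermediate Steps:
√((26 + 95)*(-65) + 19459) = √(121*(-65) + 19459) = √(-7865 + 19459) = √11594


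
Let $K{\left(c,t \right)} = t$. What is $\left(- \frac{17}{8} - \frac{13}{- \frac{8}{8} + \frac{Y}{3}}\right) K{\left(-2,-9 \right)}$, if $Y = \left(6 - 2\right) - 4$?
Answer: $- \frac{783}{8} \approx -97.875$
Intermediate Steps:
$Y = 0$ ($Y = 4 - 4 = 0$)
$\left(- \frac{17}{8} - \frac{13}{- \frac{8}{8} + \frac{Y}{3}}\right) K{\left(-2,-9 \right)} = \left(- \frac{17}{8} - \frac{13}{- \frac{8}{8} + \frac{0}{3}}\right) \left(-9\right) = \left(\left(-17\right) \frac{1}{8} - \frac{13}{\left(-8\right) \frac{1}{8} + 0 \cdot \frac{1}{3}}\right) \left(-9\right) = \left(- \frac{17}{8} - \frac{13}{-1 + 0}\right) \left(-9\right) = \left(- \frac{17}{8} - \frac{13}{-1}\right) \left(-9\right) = \left(- \frac{17}{8} - -13\right) \left(-9\right) = \left(- \frac{17}{8} + 13\right) \left(-9\right) = \frac{87}{8} \left(-9\right) = - \frac{783}{8}$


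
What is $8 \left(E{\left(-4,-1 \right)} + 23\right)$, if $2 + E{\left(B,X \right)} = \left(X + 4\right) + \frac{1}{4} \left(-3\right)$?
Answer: $186$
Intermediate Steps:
$E{\left(B,X \right)} = \frac{5}{4} + X$ ($E{\left(B,X \right)} = -2 + \left(\left(X + 4\right) + \frac{1}{4} \left(-3\right)\right) = -2 + \left(\left(4 + X\right) + \frac{1}{4} \left(-3\right)\right) = -2 + \left(\left(4 + X\right) - \frac{3}{4}\right) = -2 + \left(\frac{13}{4} + X\right) = \frac{5}{4} + X$)
$8 \left(E{\left(-4,-1 \right)} + 23\right) = 8 \left(\left(\frac{5}{4} - 1\right) + 23\right) = 8 \left(\frac{1}{4} + 23\right) = 8 \cdot \frac{93}{4} = 186$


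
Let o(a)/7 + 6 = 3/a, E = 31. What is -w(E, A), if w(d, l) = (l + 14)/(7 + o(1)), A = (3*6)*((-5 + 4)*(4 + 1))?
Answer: -38/7 ≈ -5.4286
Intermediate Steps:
A = -90 (A = 18*(-1*5) = 18*(-5) = -90)
o(a) = -42 + 21/a (o(a) = -42 + 7*(3/a) = -42 + 21/a)
w(d, l) = -1 - l/14 (w(d, l) = (l + 14)/(7 + (-42 + 21/1)) = (14 + l)/(7 + (-42 + 21*1)) = (14 + l)/(7 + (-42 + 21)) = (14 + l)/(7 - 21) = (14 + l)/(-14) = (14 + l)*(-1/14) = -1 - l/14)
-w(E, A) = -(-1 - 1/14*(-90)) = -(-1 + 45/7) = -1*38/7 = -38/7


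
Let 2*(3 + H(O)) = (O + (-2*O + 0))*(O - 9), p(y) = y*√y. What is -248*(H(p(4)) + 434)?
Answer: -107880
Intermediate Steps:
p(y) = y^(3/2)
H(O) = -3 - O*(-9 + O)/2 (H(O) = -3 + ((O + (-2*O + 0))*(O - 9))/2 = -3 + ((O - 2*O)*(-9 + O))/2 = -3 + ((-O)*(-9 + O))/2 = -3 + (-O*(-9 + O))/2 = -3 - O*(-9 + O)/2)
-248*(H(p(4)) + 434) = -248*((-3 - (4^(3/2))²/2 + 9*4^(3/2)/2) + 434) = -248*((-3 - ½*8² + (9/2)*8) + 434) = -248*((-3 - ½*64 + 36) + 434) = -248*((-3 - 32 + 36) + 434) = -248*(1 + 434) = -248*435 = -107880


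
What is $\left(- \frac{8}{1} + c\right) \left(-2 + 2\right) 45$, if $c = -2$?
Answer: $0$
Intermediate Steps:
$\left(- \frac{8}{1} + c\right) \left(-2 + 2\right) 45 = \left(- \frac{8}{1} - 2\right) \left(-2 + 2\right) 45 = \left(\left(-8\right) 1 - 2\right) 0 \cdot 45 = \left(-8 - 2\right) 0 \cdot 45 = \left(-10\right) 0 \cdot 45 = 0 \cdot 45 = 0$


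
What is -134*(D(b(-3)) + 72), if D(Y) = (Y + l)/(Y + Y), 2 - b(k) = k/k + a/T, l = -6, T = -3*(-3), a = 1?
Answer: -37051/4 ≈ -9262.8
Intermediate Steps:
T = 9
b(k) = 8/9 (b(k) = 2 - (k/k + 1/9) = 2 - (1 + 1*(1/9)) = 2 - (1 + 1/9) = 2 - 1*10/9 = 2 - 10/9 = 8/9)
D(Y) = (-6 + Y)/(2*Y) (D(Y) = (Y - 6)/(Y + Y) = (-6 + Y)/((2*Y)) = (-6 + Y)*(1/(2*Y)) = (-6 + Y)/(2*Y))
-134*(D(b(-3)) + 72) = -134*((-6 + 8/9)/(2*(8/9)) + 72) = -134*((1/2)*(9/8)*(-46/9) + 72) = -134*(-23/8 + 72) = -134*553/8 = -37051/4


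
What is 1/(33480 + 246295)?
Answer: 1/279775 ≈ 3.5743e-6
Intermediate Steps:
1/(33480 + 246295) = 1/279775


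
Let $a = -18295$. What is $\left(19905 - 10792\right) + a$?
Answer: $-9182$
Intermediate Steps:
$\left(19905 - 10792\right) + a = \left(19905 - 10792\right) - 18295 = 9113 - 18295 = -9182$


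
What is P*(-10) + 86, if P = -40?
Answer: 486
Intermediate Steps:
P*(-10) + 86 = -40*(-10) + 86 = 400 + 86 = 486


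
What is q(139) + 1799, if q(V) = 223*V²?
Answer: 4310382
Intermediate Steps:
q(139) + 1799 = 223*139² + 1799 = 223*19321 + 1799 = 4308583 + 1799 = 4310382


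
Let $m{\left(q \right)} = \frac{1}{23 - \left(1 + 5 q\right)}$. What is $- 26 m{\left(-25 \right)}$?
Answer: $- \frac{26}{147} \approx -0.17687$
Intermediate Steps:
$m{\left(q \right)} = \frac{1}{22 - 5 q}$ ($m{\left(q \right)} = \frac{1}{23 - \left(1 + 5 q\right)} = \frac{1}{22 - 5 q}$)
$- 26 m{\left(-25 \right)} = - 26 \left(- \frac{1}{-22 + 5 \left(-25\right)}\right) = - 26 \left(- \frac{1}{-22 - 125}\right) = - 26 \left(- \frac{1}{-147}\right) = - 26 \left(\left(-1\right) \left(- \frac{1}{147}\right)\right) = \left(-26\right) \frac{1}{147} = - \frac{26}{147}$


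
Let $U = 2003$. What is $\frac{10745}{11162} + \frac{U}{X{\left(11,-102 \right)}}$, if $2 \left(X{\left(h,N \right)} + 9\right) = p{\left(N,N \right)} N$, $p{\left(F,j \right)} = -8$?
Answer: $\frac{26644741}{4453638} \approx 5.9827$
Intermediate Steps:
$X{\left(h,N \right)} = -9 - 4 N$ ($X{\left(h,N \right)} = -9 + \frac{\left(-8\right) N}{2} = -9 - 4 N$)
$\frac{10745}{11162} + \frac{U}{X{\left(11,-102 \right)}} = \frac{10745}{11162} + \frac{2003}{-9 - -408} = 10745 \cdot \frac{1}{11162} + \frac{2003}{-9 + 408} = \frac{10745}{11162} + \frac{2003}{399} = \frac{26644741}{4453638}$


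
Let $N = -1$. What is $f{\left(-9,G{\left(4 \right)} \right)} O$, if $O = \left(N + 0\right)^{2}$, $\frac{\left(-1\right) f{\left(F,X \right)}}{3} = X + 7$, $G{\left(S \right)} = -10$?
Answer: $9$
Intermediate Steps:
$f{\left(F,X \right)} = -21 - 3 X$ ($f{\left(F,X \right)} = - 3 \left(X + 7\right) = - 3 \left(7 + X\right) = -21 - 3 X$)
$O = 1$ ($O = \left(-1 + 0\right)^{2} = \left(-1\right)^{2} = 1$)
$f{\left(-9,G{\left(4 \right)} \right)} O = \left(-21 - -30\right) 1 = \left(-21 + 30\right) 1 = 9 \cdot 1 = 9$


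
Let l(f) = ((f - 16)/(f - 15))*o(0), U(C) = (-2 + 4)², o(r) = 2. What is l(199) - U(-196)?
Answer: -185/92 ≈ -2.0109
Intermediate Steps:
U(C) = 4 (U(C) = 2² = 4)
l(f) = 2*(-16 + f)/(-15 + f) (l(f) = ((f - 16)/(f - 15))*2 = ((-16 + f)/(-15 + f))*2 = 2*(-16 + f)/(-15 + f))
l(199) - U(-196) = 2*(-16 + 199)/(-15 + 199) - 1*4 = 2*183/184 - 4 = 2*(1/184)*183 - 4 = 183/92 - 4 = -185/92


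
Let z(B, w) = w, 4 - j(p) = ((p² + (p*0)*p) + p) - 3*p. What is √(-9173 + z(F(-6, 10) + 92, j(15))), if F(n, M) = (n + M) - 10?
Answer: 2*I*√2341 ≈ 96.768*I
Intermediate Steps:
j(p) = 4 - p² + 2*p (j(p) = 4 - (((p² + (p*0)*p) + p) - 3*p) = 4 - (((p² + 0*p) + p) - 3*p) = 4 - (((p² + 0) + p) - 3*p) = 4 - ((p² + p) - 3*p) = 4 - ((p + p²) - 3*p) = 4 - (p² - 2*p) = 4 + (-p² + 2*p) = 4 - p² + 2*p)
F(n, M) = -10 + M + n (F(n, M) = (M + n) - 10 = -10 + M + n)
√(-9173 + z(F(-6, 10) + 92, j(15))) = √(-9173 + (4 - 1*15² + 2*15)) = √(-9173 + (4 - 1*225 + 30)) = √(-9173 + (4 - 225 + 30)) = √(-9173 - 191) = √(-9364) = 2*I*√2341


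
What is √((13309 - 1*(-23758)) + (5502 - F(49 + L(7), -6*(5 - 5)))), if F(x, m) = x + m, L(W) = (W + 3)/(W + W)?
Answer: √2083445/7 ≈ 206.20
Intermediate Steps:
L(W) = (3 + W)/(2*W) (L(W) = (3 + W)/((2*W)) = (3 + W)*(1/(2*W)) = (3 + W)/(2*W))
F(x, m) = m + x
√((13309 - 1*(-23758)) + (5502 - F(49 + L(7), -6*(5 - 5)))) = √((13309 - 1*(-23758)) + (5502 - (-6*(5 - 5) + (49 + (½)*(3 + 7)/7)))) = √((13309 + 23758) + (5502 - (-6*0 + (49 + (½)*(⅐)*10)))) = √(37067 + (5502 - (0 + (49 + 5/7)))) = √(37067 + (5502 - (0 + 348/7))) = √(37067 + (5502 - 1*348/7)) = √(37067 + (5502 - 348/7)) = √(37067 + 38166/7) = √(297635/7) = √2083445/7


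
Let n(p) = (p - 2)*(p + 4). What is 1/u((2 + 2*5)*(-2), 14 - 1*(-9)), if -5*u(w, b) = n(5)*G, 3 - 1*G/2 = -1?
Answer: -5/216 ≈ -0.023148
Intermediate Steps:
n(p) = (-2 + p)*(4 + p)
G = 8 (G = 6 - 2*(-1) = 6 + 2 = 8)
u(w, b) = -216/5 (u(w, b) = -(-8 + 5**2 + 2*5)*8/5 = -(-8 + 25 + 10)*8/5 = -27*8/5 = -1/5*216 = -216/5)
1/u((2 + 2*5)*(-2), 14 - 1*(-9)) = 1/(-216/5) = -5/216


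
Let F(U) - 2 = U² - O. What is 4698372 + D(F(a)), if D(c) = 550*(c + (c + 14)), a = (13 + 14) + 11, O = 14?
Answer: 6281272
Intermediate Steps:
a = 38 (a = 27 + 11 = 38)
F(U) = -12 + U² (F(U) = 2 + (U² - 1*14) = 2 + (U² - 14) = 2 + (-14 + U²) = -12 + U²)
D(c) = 7700 + 1100*c (D(c) = 550*(c + (14 + c)) = 550*(14 + 2*c) = 7700 + 1100*c)
4698372 + D(F(a)) = 4698372 + (7700 + 1100*(-12 + 38²)) = 4698372 + (7700 + 1100*(-12 + 1444)) = 4698372 + (7700 + 1100*1432) = 4698372 + (7700 + 1575200) = 4698372 + 1582900 = 6281272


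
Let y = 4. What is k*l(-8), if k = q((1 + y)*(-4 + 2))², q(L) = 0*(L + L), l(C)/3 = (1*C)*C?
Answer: 0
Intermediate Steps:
l(C) = 3*C² (l(C) = 3*((1*C)*C) = 3*(C*C) = 3*C²)
q(L) = 0 (q(L) = 0*(2*L) = 0)
k = 0 (k = 0² = 0)
k*l(-8) = 0*(3*(-8)²) = 0*(3*64) = 0*192 = 0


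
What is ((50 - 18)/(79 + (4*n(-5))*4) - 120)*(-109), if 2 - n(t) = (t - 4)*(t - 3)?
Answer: 13619768/1041 ≈ 13083.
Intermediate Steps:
n(t) = 2 - (-4 + t)*(-3 + t) (n(t) = 2 - (t - 4)*(t - 3) = 2 - (-4 + t)*(-3 + t))
((50 - 18)/(79 + (4*n(-5))*4) - 120)*(-109) = ((50 - 18)/(79 + (4*(-10 - 1*(-5)² + 7*(-5)))*4) - 120)*(-109) = (32/(79 + (4*(-10 - 1*25 - 35))*4) - 120)*(-109) = (32/(79 + (4*(-10 - 25 - 35))*4) - 120)*(-109) = (32/(79 + (4*(-70))*4) - 120)*(-109) = (32/(79 - 280*4) - 120)*(-109) = (32/(79 - 1120) - 120)*(-109) = (32/(-1041) - 120)*(-109) = (32*(-1/1041) - 120)*(-109) = (-32/1041 - 120)*(-109) = -124952/1041*(-109) = 13619768/1041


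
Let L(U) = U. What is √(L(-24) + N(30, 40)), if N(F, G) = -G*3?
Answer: 12*I ≈ 12.0*I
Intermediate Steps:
N(F, G) = -3*G
√(L(-24) + N(30, 40)) = √(-24 - 3*40) = √(-24 - 120) = √(-144) = 12*I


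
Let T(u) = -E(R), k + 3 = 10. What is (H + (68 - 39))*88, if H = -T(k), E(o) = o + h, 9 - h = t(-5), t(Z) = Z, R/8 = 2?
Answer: 5192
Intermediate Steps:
R = 16 (R = 8*2 = 16)
k = 7 (k = -3 + 10 = 7)
h = 14 (h = 9 - 1*(-5) = 9 + 5 = 14)
E(o) = 14 + o (E(o) = o + 14 = 14 + o)
T(u) = -30 (T(u) = -(14 + 16) = -1*30 = -30)
H = 30 (H = -1*(-30) = 30)
(H + (68 - 39))*88 = (30 + (68 - 39))*88 = (30 + 29)*88 = 59*88 = 5192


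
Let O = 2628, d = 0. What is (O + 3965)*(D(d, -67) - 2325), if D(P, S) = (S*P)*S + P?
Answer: -15328725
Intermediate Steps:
D(P, S) = P + P*S**2 (D(P, S) = (P*S)*S + P = P*S**2 + P = P + P*S**2)
(O + 3965)*(D(d, -67) - 2325) = (2628 + 3965)*(0*(1 + (-67)**2) - 2325) = 6593*(0*(1 + 4489) - 2325) = 6593*(0*4490 - 2325) = 6593*(0 - 2325) = 6593*(-2325) = -15328725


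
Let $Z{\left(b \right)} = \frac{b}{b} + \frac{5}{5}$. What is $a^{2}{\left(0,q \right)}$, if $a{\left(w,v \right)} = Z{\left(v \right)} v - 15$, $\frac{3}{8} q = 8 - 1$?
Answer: $\frac{4489}{9} \approx 498.78$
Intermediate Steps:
$q = \frac{56}{3}$ ($q = \frac{8 \left(8 - 1\right)}{3} = \frac{8}{3} \cdot 7 = \frac{56}{3} \approx 18.667$)
$Z{\left(b \right)} = 2$ ($Z{\left(b \right)} = 1 + 5 \cdot \frac{1}{5} = 1 + 1 = 2$)
$a{\left(w,v \right)} = -15 + 2 v$ ($a{\left(w,v \right)} = 2 v - 15 = -15 + 2 v$)
$a^{2}{\left(0,q \right)} = \left(-15 + 2 \cdot \frac{56}{3}\right)^{2} = \left(-15 + \frac{112}{3}\right)^{2} = \left(\frac{67}{3}\right)^{2} = \frac{4489}{9}$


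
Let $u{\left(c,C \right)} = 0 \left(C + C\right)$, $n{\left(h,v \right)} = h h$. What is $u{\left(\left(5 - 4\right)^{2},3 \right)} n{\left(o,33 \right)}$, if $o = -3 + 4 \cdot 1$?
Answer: $0$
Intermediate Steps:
$o = 1$ ($o = -3 + 4 = 1$)
$n{\left(h,v \right)} = h^{2}$
$u{\left(c,C \right)} = 0$ ($u{\left(c,C \right)} = 0 \cdot 2 C = 0$)
$u{\left(\left(5 - 4\right)^{2},3 \right)} n{\left(o,33 \right)} = 0 \cdot 1^{2} = 0 \cdot 1 = 0$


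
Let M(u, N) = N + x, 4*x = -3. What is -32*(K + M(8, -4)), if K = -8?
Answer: 408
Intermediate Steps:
x = -¾ (x = (¼)*(-3) = -¾ ≈ -0.75000)
M(u, N) = -¾ + N (M(u, N) = N - ¾ = -¾ + N)
-32*(K + M(8, -4)) = -32*(-8 + (-¾ - 4)) = -32*(-8 - 19/4) = -32*(-51/4) = 408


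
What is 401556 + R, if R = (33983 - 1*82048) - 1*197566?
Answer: 155925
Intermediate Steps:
R = -245631 (R = (33983 - 82048) - 197566 = -48065 - 197566 = -245631)
401556 + R = 401556 - 245631 = 155925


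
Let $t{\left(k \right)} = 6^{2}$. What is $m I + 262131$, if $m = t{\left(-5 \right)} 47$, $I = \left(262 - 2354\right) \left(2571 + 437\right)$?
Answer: $-10647047181$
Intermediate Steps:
$t{\left(k \right)} = 36$
$I = -6292736$ ($I = \left(-2092\right) 3008 = -6292736$)
$m = 1692$ ($m = 36 \cdot 47 = 1692$)
$m I + 262131 = 1692 \left(-6292736\right) + 262131 = -10647309312 + 262131 = -10647047181$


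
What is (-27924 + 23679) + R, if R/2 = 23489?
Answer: 42733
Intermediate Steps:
R = 46978 (R = 2*23489 = 46978)
(-27924 + 23679) + R = (-27924 + 23679) + 46978 = -4245 + 46978 = 42733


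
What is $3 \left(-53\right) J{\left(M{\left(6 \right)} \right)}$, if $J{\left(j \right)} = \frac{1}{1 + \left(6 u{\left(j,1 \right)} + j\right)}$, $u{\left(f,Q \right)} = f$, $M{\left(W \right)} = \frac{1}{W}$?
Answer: $- \frac{954}{13} \approx -73.385$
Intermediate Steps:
$J{\left(j \right)} = \frac{1}{1 + 7 j}$ ($J{\left(j \right)} = \frac{1}{1 + \left(6 j + j\right)} = \frac{1}{1 + 7 j}$)
$3 \left(-53\right) J{\left(M{\left(6 \right)} \right)} = \frac{3 \left(-53\right)}{1 + \frac{7}{6}} = - \frac{159}{1 + 7 \cdot \frac{1}{6}} = - \frac{159}{1 + \frac{7}{6}} = - \frac{159}{\frac{13}{6}} = \left(-159\right) \frac{6}{13} = - \frac{954}{13}$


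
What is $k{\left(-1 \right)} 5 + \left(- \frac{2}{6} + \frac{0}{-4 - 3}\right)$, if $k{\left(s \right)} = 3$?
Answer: $\frac{44}{3} \approx 14.667$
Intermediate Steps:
$k{\left(-1 \right)} 5 + \left(- \frac{2}{6} + \frac{0}{-4 - 3}\right) = 3 \cdot 5 + \left(- \frac{2}{6} + \frac{0}{-4 - 3}\right) = 15 + \left(\left(-2\right) \frac{1}{6} + \frac{0}{-7}\right) = 15 + \left(- \frac{1}{3} + 0 \left(- \frac{1}{7}\right)\right) = 15 + \left(- \frac{1}{3} + 0\right) = 15 - \frac{1}{3} = \frac{44}{3}$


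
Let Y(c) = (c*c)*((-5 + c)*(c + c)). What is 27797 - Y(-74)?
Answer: -63997595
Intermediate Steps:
Y(c) = 2*c³*(-5 + c) (Y(c) = c²*((-5 + c)*(2*c)) = c²*(2*c*(-5 + c)) = 2*c³*(-5 + c))
27797 - Y(-74) = 27797 - 2*(-74)³*(-5 - 74) = 27797 - 2*(-405224)*(-79) = 27797 - 1*64025392 = 27797 - 64025392 = -63997595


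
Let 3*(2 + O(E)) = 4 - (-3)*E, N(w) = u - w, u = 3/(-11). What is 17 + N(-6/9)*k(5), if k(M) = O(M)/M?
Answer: 8584/495 ≈ 17.341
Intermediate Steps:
u = -3/11 (u = 3*(-1/11) = -3/11 ≈ -0.27273)
N(w) = -3/11 - w
O(E) = -⅔ + E (O(E) = -2 + (4 - (-3)*E)/3 = -2 + (4 + 3*E)/3 = -2 + (4/3 + E) = -⅔ + E)
k(M) = (-⅔ + M)/M
17 + N(-6/9)*k(5) = 17 + (-3/11 - (-6)/9)*((-⅔ + 5)/5) = 17 + (-3/11 - (-6)/9)*((⅕)*(13/3)) = 17 + (-3/11 - 1*(-⅔))*(13/15) = 17 + (-3/11 + ⅔)*(13/15) = 17 + (13/33)*(13/15) = 17 + 169/495 = 8584/495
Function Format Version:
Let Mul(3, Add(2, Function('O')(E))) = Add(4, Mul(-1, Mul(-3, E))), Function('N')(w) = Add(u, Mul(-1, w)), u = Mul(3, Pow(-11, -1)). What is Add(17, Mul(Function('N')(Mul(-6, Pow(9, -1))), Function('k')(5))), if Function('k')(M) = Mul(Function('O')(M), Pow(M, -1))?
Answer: Rational(8584, 495) ≈ 17.341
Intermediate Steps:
u = Rational(-3, 11) (u = Mul(3, Rational(-1, 11)) = Rational(-3, 11) ≈ -0.27273)
Function('N')(w) = Add(Rational(-3, 11), Mul(-1, w))
Function('O')(E) = Add(Rational(-2, 3), E) (Function('O')(E) = Add(-2, Mul(Rational(1, 3), Add(4, Mul(-1, Mul(-3, E))))) = Add(-2, Mul(Rational(1, 3), Add(4, Mul(3, E)))) = Add(-2, Add(Rational(4, 3), E)) = Add(Rational(-2, 3), E))
Function('k')(M) = Mul(Pow(M, -1), Add(Rational(-2, 3), M)) (Function('k')(M) = Mul(Add(Rational(-2, 3), M), Pow(M, -1)) = Mul(Pow(M, -1), Add(Rational(-2, 3), M)))
Add(17, Mul(Function('N')(Mul(-6, Pow(9, -1))), Function('k')(5))) = Add(17, Mul(Add(Rational(-3, 11), Mul(-1, Mul(-6, Pow(9, -1)))), Mul(Pow(5, -1), Add(Rational(-2, 3), 5)))) = Add(17, Mul(Add(Rational(-3, 11), Mul(-1, Mul(-6, Rational(1, 9)))), Mul(Rational(1, 5), Rational(13, 3)))) = Add(17, Mul(Add(Rational(-3, 11), Mul(-1, Rational(-2, 3))), Rational(13, 15))) = Add(17, Mul(Add(Rational(-3, 11), Rational(2, 3)), Rational(13, 15))) = Add(17, Mul(Rational(13, 33), Rational(13, 15))) = Add(17, Rational(169, 495)) = Rational(8584, 495)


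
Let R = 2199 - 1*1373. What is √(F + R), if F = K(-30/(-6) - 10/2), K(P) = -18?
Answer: 2*√202 ≈ 28.425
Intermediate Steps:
R = 826 (R = 2199 - 1373 = 826)
F = -18
√(F + R) = √(-18 + 826) = √808 = 2*√202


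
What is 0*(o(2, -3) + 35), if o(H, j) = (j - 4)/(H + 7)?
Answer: 0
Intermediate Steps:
o(H, j) = (-4 + j)/(7 + H)
0*(o(2, -3) + 35) = 0*((-4 - 3)/(7 + 2) + 35) = 0*(-7/9 + 35) = 0*(308/9) = 0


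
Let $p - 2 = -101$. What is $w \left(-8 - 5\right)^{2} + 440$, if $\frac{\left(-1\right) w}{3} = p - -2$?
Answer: $49619$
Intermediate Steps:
$p = -99$ ($p = 2 - 101 = -99$)
$w = 291$ ($w = - 3 \left(-99 - -2\right) = - 3 \left(-99 + 2\right) = \left(-3\right) \left(-97\right) = 291$)
$w \left(-8 - 5\right)^{2} + 440 = 291 \left(-8 - 5\right)^{2} + 440 = 291 \left(-13\right)^{2} + 440 = 291 \cdot 169 + 440 = 49179 + 440 = 49619$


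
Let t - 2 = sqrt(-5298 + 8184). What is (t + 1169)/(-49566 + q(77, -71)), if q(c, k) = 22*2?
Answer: -1171/49522 - sqrt(2886)/49522 ≈ -0.024731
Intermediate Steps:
q(c, k) = 44
t = 2 + sqrt(2886) (t = 2 + sqrt(-5298 + 8184) = 2 + sqrt(2886) ≈ 55.721)
(t + 1169)/(-49566 + q(77, -71)) = ((2 + sqrt(2886)) + 1169)/(-49566 + 44) = (1171 + sqrt(2886))/(-49522) = (1171 + sqrt(2886))*(-1/49522) = -1171/49522 - sqrt(2886)/49522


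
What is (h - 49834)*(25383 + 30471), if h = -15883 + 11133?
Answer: -3048734736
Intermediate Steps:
h = -4750
(h - 49834)*(25383 + 30471) = (-4750 - 49834)*(25383 + 30471) = -54584*55854 = -3048734736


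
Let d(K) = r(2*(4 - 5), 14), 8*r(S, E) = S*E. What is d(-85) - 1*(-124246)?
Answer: 248485/2 ≈ 1.2424e+5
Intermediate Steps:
r(S, E) = E*S/8 (r(S, E) = (S*E)/8 = (E*S)/8 = E*S/8)
d(K) = -7/2 (d(K) = (1/8)*14*(2*(4 - 5)) = (1/8)*14*(2*(-1)) = (1/8)*14*(-2) = -7/2)
d(-85) - 1*(-124246) = -7/2 - 1*(-124246) = -7/2 + 124246 = 248485/2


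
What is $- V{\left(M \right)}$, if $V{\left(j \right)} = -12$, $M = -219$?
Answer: $12$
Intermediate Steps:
$- V{\left(M \right)} = \left(-1\right) \left(-12\right) = 12$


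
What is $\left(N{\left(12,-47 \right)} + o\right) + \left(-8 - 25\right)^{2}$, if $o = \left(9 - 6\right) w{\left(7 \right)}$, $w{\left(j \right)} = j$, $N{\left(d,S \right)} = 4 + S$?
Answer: $1067$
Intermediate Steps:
$o = 21$ ($o = \left(9 - 6\right) 7 = 3 \cdot 7 = 21$)
$\left(N{\left(12,-47 \right)} + o\right) + \left(-8 - 25\right)^{2} = \left(\left(4 - 47\right) + 21\right) + \left(-8 - 25\right)^{2} = \left(-43 + 21\right) + \left(-33\right)^{2} = -22 + 1089 = 1067$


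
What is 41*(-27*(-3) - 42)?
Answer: 1599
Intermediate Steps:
41*(-27*(-3) - 42) = 41*(81 - 42) = 41*39 = 1599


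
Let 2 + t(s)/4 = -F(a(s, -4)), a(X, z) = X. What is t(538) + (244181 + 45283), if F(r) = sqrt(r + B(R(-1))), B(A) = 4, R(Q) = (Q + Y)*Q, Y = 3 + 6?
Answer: 289456 - 4*sqrt(542) ≈ 2.8936e+5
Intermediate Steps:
Y = 9
R(Q) = Q*(9 + Q) (R(Q) = (Q + 9)*Q = (9 + Q)*Q = Q*(9 + Q))
F(r) = sqrt(4 + r) (F(r) = sqrt(r + 4) = sqrt(4 + r))
t(s) = -8 - 4*sqrt(4 + s) (t(s) = -8 + 4*(-sqrt(4 + s)) = -8 - 4*sqrt(4 + s))
t(538) + (244181 + 45283) = (-8 - 4*sqrt(4 + 538)) + (244181 + 45283) = (-8 - 4*sqrt(542)) + 289464 = 289456 - 4*sqrt(542)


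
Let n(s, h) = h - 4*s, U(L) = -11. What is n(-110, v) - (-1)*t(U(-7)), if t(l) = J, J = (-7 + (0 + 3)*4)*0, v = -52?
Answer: 388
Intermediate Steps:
J = 0 (J = (-7 + 3*4)*0 = (-7 + 12)*0 = 5*0 = 0)
t(l) = 0
n(-110, v) - (-1)*t(U(-7)) = (-52 - 4*(-110)) - (-1)*0 = (-52 + 440) - 1*0 = 388 + 0 = 388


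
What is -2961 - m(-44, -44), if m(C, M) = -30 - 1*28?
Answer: -2903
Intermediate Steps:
m(C, M) = -58 (m(C, M) = -30 - 28 = -58)
-2961 - m(-44, -44) = -2961 - 1*(-58) = -2961 + 58 = -2903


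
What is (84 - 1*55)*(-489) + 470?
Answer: -13711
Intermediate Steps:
(84 - 1*55)*(-489) + 470 = (84 - 55)*(-489) + 470 = 29*(-489) + 470 = -14181 + 470 = -13711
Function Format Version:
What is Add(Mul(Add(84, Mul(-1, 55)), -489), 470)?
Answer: -13711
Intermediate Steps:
Add(Mul(Add(84, Mul(-1, 55)), -489), 470) = Add(Mul(Add(84, -55), -489), 470) = Add(Mul(29, -489), 470) = Add(-14181, 470) = -13711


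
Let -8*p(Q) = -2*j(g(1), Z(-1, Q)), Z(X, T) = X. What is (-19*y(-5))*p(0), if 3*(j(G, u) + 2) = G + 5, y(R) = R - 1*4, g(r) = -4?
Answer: -285/4 ≈ -71.250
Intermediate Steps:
y(R) = -4 + R (y(R) = R - 4 = -4 + R)
j(G, u) = -⅓ + G/3 (j(G, u) = -2 + (G + 5)/3 = -2 + (5 + G)/3 = -2 + (5/3 + G/3) = -⅓ + G/3)
p(Q) = -5/12 (p(Q) = -(-1)*(-⅓ + (⅓)*(-4))/4 = -(-1)*(-⅓ - 4/3)/4 = -(-1)*(-5)/(4*3) = -⅛*10/3 = -5/12)
(-19*y(-5))*p(0) = -19*(-4 - 5)*(-5/12) = -19*(-9)*(-5/12) = 171*(-5/12) = -285/4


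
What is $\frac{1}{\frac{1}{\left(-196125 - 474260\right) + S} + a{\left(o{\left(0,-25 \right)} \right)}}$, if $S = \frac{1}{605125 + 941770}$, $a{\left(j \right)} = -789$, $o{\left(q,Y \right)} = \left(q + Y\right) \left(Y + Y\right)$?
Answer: $- \frac{1037015204574}{818204997955781} \approx -0.0012674$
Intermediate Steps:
$o{\left(q,Y \right)} = 2 Y \left(Y + q\right)$ ($o{\left(q,Y \right)} = \left(Y + q\right) 2 Y = 2 Y \left(Y + q\right)$)
$S = \frac{1}{1546895} \approx 6.4646 \cdot 10^{-7}$
$\frac{1}{\frac{1}{\left(-196125 - 474260\right) + S} + a{\left(o{\left(0,-25 \right)} \right)}} = \frac{1}{\frac{1}{\left(-196125 - 474260\right) + \frac{1}{1546895}} - 789} = \frac{1}{\frac{1}{-670385 + \frac{1}{1546895}} - 789} = \frac{1}{\frac{1}{- \frac{1037015204574}{1546895}} - 789} = \frac{1}{- \frac{1546895}{1037015204574} - 789} = \frac{1}{- \frac{818204997955781}{1037015204574}} = - \frac{1037015204574}{818204997955781}$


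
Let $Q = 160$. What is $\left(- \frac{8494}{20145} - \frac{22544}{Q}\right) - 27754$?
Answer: $- \frac{1123902509}{40290} \approx -27895.0$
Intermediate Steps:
$\left(- \frac{8494}{20145} - \frac{22544}{Q}\right) - 27754 = \left(- \frac{8494}{20145} - \frac{22544}{160}\right) - 27754 = \left(\left(-8494\right) \frac{1}{20145} - \frac{1409}{10}\right) - 27754 = \left(- \frac{8494}{20145} - \frac{1409}{10}\right) - 27754 = - \frac{5693849}{40290} - 27754 = - \frac{1123902509}{40290}$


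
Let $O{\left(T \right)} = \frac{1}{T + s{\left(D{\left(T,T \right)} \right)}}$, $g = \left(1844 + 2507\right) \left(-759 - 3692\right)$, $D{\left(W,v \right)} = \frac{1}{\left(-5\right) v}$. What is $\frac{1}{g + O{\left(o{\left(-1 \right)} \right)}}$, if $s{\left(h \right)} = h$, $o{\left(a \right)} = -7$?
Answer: $- \frac{244}{4725377479} \approx -5.1636 \cdot 10^{-8}$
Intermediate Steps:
$D{\left(W,v \right)} = - \frac{1}{5 v}$
$g = -19366301$ ($g = 4351 \left(-4451\right) = -19366301$)
$O{\left(T \right)} = \frac{1}{T - \frac{1}{5 T}}$
$\frac{1}{g + O{\left(o{\left(-1 \right)} \right)}} = \frac{1}{-19366301 + 5 \left(-7\right) \frac{1}{-1 + 5 \left(-7\right)^{2}}} = \frac{1}{-19366301 + 5 \left(-7\right) \frac{1}{-1 + 5 \cdot 49}} = \frac{1}{-19366301 + 5 \left(-7\right) \frac{1}{-1 + 245}} = \frac{1}{-19366301 + 5 \left(-7\right) \frac{1}{244}} = \frac{1}{-19366301 - \frac{35}{244}} = \frac{1}{- \frac{4725377479}{244}} = - \frac{244}{4725377479}$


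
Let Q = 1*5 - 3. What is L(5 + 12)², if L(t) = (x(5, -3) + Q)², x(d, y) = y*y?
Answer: 14641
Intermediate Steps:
x(d, y) = y²
Q = 2 (Q = 5 - 3 = 2)
L(t) = 121 (L(t) = ((-3)² + 2)² = (9 + 2)² = 11² = 121)
L(5 + 12)² = 121² = 14641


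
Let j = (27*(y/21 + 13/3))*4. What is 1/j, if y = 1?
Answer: 7/3312 ≈ 0.0021135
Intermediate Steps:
j = 3312/7 (j = (27*(1/21 + 13/3))*4 = (27*(92/21))*4 = (828/7)*4 = 3312/7 ≈ 473.14)
1/j = 1/(3312/7) = 7/3312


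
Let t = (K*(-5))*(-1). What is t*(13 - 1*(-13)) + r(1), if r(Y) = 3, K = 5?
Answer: 653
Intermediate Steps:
t = 25 (t = (5*(-5))*(-1) = -25*(-1) = 25)
t*(13 - 1*(-13)) + r(1) = 25*(13 - 1*(-13)) + 3 = 25*(13 + 13) + 3 = 25*26 + 3 = 650 + 3 = 653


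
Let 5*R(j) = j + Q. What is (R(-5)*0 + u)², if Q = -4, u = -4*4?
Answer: 256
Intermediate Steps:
u = -16
R(j) = -⅘ + j/5 (R(j) = (j - 4)/5 = (-4 + j)/5 = -⅘ + j/5)
(R(-5)*0 + u)² = ((-⅘ + (⅕)*(-5))*0 - 16)² = ((-⅘ - 1)*0 - 16)² = (-9/5*0 - 16)² = (0 - 16)² = (-16)² = 256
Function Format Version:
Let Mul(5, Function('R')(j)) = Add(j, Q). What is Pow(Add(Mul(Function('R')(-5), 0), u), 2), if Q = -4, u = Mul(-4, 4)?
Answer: 256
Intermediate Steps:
u = -16
Function('R')(j) = Add(Rational(-4, 5), Mul(Rational(1, 5), j)) (Function('R')(j) = Mul(Rational(1, 5), Add(j, -4)) = Mul(Rational(1, 5), Add(-4, j)) = Add(Rational(-4, 5), Mul(Rational(1, 5), j)))
Pow(Add(Mul(Function('R')(-5), 0), u), 2) = Pow(Add(Mul(Add(Rational(-4, 5), Mul(Rational(1, 5), -5)), 0), -16), 2) = Pow(Add(Mul(Add(Rational(-4, 5), -1), 0), -16), 2) = Pow(Add(Mul(Rational(-9, 5), 0), -16), 2) = Pow(Add(0, -16), 2) = Pow(-16, 2) = 256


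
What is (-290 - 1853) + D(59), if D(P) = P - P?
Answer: -2143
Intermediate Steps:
D(P) = 0
(-290 - 1853) + D(59) = (-290 - 1853) + 0 = -2143 + 0 = -2143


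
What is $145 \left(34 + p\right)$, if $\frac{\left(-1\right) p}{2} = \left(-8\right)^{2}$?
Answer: $-13630$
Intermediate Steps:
$p = -128$ ($p = - 2 \left(-8\right)^{2} = \left(-2\right) 64 = -128$)
$145 \left(34 + p\right) = 145 \left(34 - 128\right) = 145 \left(-94\right) = -13630$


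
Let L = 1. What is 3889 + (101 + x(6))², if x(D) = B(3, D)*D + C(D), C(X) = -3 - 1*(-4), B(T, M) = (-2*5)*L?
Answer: 5653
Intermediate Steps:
B(T, M) = -10 (B(T, M) = -2*5*1 = -10*1 = -10)
C(X) = 1 (C(X) = -3 + 4 = 1)
x(D) = 1 - 10*D (x(D) = -10*D + 1 = 1 - 10*D)
3889 + (101 + x(6))² = 3889 + (101 + (1 - 10*6))² = 3889 + (101 + (1 - 60))² = 3889 + (101 - 59)² = 3889 + 42² = 3889 + 1764 = 5653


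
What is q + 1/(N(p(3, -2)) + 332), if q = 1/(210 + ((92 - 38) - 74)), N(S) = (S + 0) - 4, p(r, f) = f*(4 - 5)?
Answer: 26/3135 ≈ 0.0082935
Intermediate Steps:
p(r, f) = -f (p(r, f) = f*(-1) = -f)
N(S) = -4 + S (N(S) = S - 4 = -4 + S)
q = 1/190 (q = 1/(210 + (54 - 74)) = 1/(210 - 20) = 1/190 ≈ 0.0052632)
q + 1/(N(p(3, -2)) + 332) = 1/190 + 1/((-4 - 1*(-2)) + 332) = 1/190 + 1/((-4 + 2) + 332) = 1/190 + 1/(-2 + 332) = 1/190 + 1/330 = 26/3135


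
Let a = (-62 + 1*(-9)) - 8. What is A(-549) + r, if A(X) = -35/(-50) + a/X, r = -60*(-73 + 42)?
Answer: 10216033/5490 ≈ 1860.8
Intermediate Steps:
r = 1860 (r = -60*(-31) = 1860)
a = -79 (a = (-62 - 9) - 8 = -71 - 8 = -79)
A(X) = 7/10 - 79/X (A(X) = -35/(-50) - 79/X = -35*(-1/50) - 79/X = 7/10 - 79/X)
A(-549) + r = (7/10 - 79/(-549)) + 1860 = (7/10 - 79*(-1/549)) + 1860 = (7/10 + 79/549) + 1860 = 4633/5490 + 1860 = 10216033/5490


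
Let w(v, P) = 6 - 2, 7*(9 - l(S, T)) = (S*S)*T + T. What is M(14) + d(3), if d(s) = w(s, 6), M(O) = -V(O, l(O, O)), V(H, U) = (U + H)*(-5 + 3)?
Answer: -738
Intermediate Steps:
l(S, T) = 9 - T/7 - T*S²/7 (l(S, T) = 9 - ((S*S)*T + T)/7 = 9 - (S²*T + T)/7 = 9 - (T*S² + T)/7 = 9 - (T + T*S²)/7 = 9 + (-T/7 - T*S²/7) = 9 - T/7 - T*S²/7)
w(v, P) = 4
V(H, U) = -2*H - 2*U (V(H, U) = (H + U)*(-2) = -2*H - 2*U)
M(O) = 18 - 2*O³/7 + 12*O/7 (M(O) = -(-2*O - 2*(9 - O/7 - O*O²/7)) = -(-2*O - 2*(9 - O/7 - O³/7)) = -(-2*O + (-18 + 2*O/7 + 2*O³/7)) = -(-18 - 12*O/7 + 2*O³/7) = 18 - 2*O³/7 + 12*O/7)
d(s) = 4
M(14) + d(3) = (18 - 2/7*14³ + (12/7)*14) + 4 = (18 - 2/7*2744 + 24) + 4 = (18 - 784 + 24) + 4 = -742 + 4 = -738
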